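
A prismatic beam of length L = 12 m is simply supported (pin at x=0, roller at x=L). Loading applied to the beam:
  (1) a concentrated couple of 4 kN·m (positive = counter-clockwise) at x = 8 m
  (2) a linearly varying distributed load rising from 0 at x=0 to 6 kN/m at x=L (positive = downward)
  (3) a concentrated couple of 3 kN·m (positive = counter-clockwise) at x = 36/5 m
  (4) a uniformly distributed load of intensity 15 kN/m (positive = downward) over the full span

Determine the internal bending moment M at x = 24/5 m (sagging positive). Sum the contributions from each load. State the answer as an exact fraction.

M(24/5) = 38798/125 kN·m

Load 1 — applied couple M₀=4 kN·m at a=8 m (b=L-a=4):
  M_1 = M₀x/L  [x≤a] = 4·(24/5)/12 = 8/5 kN·m
Load 2 — triangular load w₀=6 kN/m (0→w₀ over full span):
  M_2 = w₀Lx/6 - w₀x³/(6L) = 6·12·(24/5)/6 - 6·(24/5)³/(6·12) = 6048/125 kN·m
Load 3 — applied couple M₀=3 kN·m at a=36/5 m (b=L-a=24/5):
  M_3 = M₀x/L  [x≤a] = 3·(24/5)/12 = 6/5 kN·m
Load 4 — uniform load w=15 kN/m over full span:
  M_4 = wx(L-x)/2 = 15·(24/5)·(12-(24/5))/2 = 1296/5 kN·m
Superposition: M = Σ M_i = 38798/125 kN·m ≈ 310.384000 kN·m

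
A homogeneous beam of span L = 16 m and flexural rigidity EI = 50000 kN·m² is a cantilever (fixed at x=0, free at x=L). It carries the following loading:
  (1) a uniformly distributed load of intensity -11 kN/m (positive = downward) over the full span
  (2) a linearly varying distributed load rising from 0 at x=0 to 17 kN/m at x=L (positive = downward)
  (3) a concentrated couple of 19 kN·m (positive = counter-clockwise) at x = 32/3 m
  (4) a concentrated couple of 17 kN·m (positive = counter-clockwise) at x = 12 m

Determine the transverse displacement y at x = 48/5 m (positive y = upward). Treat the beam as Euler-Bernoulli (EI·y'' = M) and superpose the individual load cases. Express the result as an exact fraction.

y(48/5) = -2963424/48828125 m

Load 1 — uniform load w=-11 kN/m over full span:
  y_1 = -wx²(x²-4Lx+6L²)/(24EI) = -(-11)·(48/5)²·((48/5)²-4·16·(48/5)+6·16²)/(24·50000) = 1672704/1953125 m
Load 2 — triangular load w₀=17 kN/m (0→w₀ over full span):
  y_2 = (w₀Lx³/12-w₀L²x²/6-w₀x⁵/(120L))/EI = (17·16·(48/5)³/12-17·16²·(48/5)²/6-17·(48/5)⁵/(120·16))/50000 = -46401024/48828125 m
Load 3 — applied couple M₀=19 kN·m at a=32/3 m (b=L-a=16/3):
  y_3 = M₀x²/(2EI)  [x≤a] = 19·(48/5)²/(2·50000) = 1368/78125 m
Load 4 — applied couple M₀=17 kN·m at a=12 m (b=L-a=4):
  y_4 = M₀x²/(2EI)  [x≤a] = 17·(48/5)²/(2·50000) = 1224/78125 m
Superposition: y = Σ y_i = -2963424/48828125 m ≈ -0.060691 m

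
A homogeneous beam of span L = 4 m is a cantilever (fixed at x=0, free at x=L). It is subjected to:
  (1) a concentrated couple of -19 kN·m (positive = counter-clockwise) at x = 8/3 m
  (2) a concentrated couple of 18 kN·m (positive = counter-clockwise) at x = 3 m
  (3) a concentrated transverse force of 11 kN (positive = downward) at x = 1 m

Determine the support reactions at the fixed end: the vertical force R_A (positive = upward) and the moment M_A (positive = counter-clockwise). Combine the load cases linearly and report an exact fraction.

Load 1 — applied couple M₀=-19 kN·m at a=8/3 m (b=L-a=4/3):
  R_A = 0 kN
  M_A = -M₀ = -(-19) = 19 kN·m
Load 2 — applied couple M₀=18 kN·m at a=3 m (b=L-a=1):
  R_A = 0 kN
  M_A = -M₀ = -18 kN·m
Load 3 — point force P=11 kN at a=1 m (b=L-a=3):
  R_A = P = 11 kN
  M_A = Pa = 11·1 = 11 kN·m
Superposition: R_A = 11 kN, M_A = 12 kN·m

R_A = 11 kN, M_A = 12 kN·m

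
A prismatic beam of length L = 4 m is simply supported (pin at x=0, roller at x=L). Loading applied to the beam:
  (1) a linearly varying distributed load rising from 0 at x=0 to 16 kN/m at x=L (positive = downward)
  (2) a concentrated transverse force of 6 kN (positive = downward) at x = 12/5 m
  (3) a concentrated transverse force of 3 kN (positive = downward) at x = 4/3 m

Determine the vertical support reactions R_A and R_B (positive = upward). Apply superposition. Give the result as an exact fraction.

Load 1 — triangular load w₀=16 kN/m (0→w₀ over full span):
  R_A = w₀L/6 = 16·4/6 = 32/3 kN
  R_B = w₀L/3 = 16·4/3 = 64/3 kN
Load 2 — point force P=6 kN at a=12/5 m (b=L-a=8/5):
  R_A = Pb/L = 6·(8/5)/4 = 12/5 kN
  R_B = Pa/L = 6·(12/5)/4 = 18/5 kN
Load 3 — point force P=3 kN at a=4/3 m (b=L-a=8/3):
  R_A = Pb/L = 3·(8/3)/4 = 2 kN
  R_B = Pa/L = 3·(4/3)/4 = 1 kN
Superposition: R_A = 226/15 kN, R_B = 389/15 kN

R_A = 226/15 kN, R_B = 389/15 kN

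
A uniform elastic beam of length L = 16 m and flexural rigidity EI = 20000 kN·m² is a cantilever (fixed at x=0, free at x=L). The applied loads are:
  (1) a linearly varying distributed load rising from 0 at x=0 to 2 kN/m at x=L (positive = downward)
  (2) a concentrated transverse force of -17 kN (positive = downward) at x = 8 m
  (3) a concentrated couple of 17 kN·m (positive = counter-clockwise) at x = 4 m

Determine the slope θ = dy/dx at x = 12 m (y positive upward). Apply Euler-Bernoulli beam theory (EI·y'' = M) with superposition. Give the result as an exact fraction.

θ(12) = -49/2500 rad

Load 1 — triangular load w₀=2 kN/m (0→w₀ over full span):
  θ_1 = (w₀Lx²/4-w₀L²x/3-w₀x⁴/(24L))/EI = (2·16·12²/4-2·16²·12/3-2·12⁴/(24·16))/20000 = -251/5000 rad
Load 2 — point force P=-17 kN at a=8 m (b=L-a=8):
  θ_2 = -Pa²/(2EI)  [x>a] = -(-17)·8²/(2·20000) = 17/625 rad
Load 3 — applied couple M₀=17 kN·m at a=4 m (b=L-a=12):
  θ_3 = M₀a/EI  [x>a] = 17·4/20000 = 17/5000 rad
Superposition: θ = Σ θ_i = -49/2500 rad ≈ -0.019600 rad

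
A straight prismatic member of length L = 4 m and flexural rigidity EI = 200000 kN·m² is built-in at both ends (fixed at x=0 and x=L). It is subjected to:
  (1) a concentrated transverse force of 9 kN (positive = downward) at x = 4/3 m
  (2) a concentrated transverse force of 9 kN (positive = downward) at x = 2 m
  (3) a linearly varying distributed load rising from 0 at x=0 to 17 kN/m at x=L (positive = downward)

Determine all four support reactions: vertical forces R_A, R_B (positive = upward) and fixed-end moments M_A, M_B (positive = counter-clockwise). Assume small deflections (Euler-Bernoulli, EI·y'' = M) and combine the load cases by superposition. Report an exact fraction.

Load 1 — point force P=9 kN at a=4/3 m (b=L-a=8/3):
  R_A = Pb²(3a+b)/L³ = 9·(8/3)²·(3·(4/3)+(8/3))/4³ = 20/3 kN
  M_A = Pab²/L² = 9·(4/3)·(8/3)²/4² = 16/3 kN·m
  R_B = Pa²(a+3b)/L³ = 9·(4/3)²·((4/3)+3·(8/3))/4³ = 7/3 kN
  M_B = -Pa²b/L² = -9·(4/3)²·(8/3)/4² = -8/3 kN·m
Load 2 — point force P=9 kN at a=2 m (b=L-a=2):
  R_A = Pb²(3a+b)/L³ = 9·2²·(3·2+2)/4³ = 9/2 kN
  M_A = Pab²/L² = 9·2·2²/4² = 9/2 kN·m
  R_B = Pa²(a+3b)/L³ = 9·2²·(2+3·2)/4³ = 9/2 kN
  M_B = -Pa²b/L² = -9·2²·2/4² = -9/2 kN·m
Load 3 — triangular load w₀=17 kN/m (0→w₀ over full span):
  R_A = 3w₀L/20 = 3·17·4/20 = 51/5 kN
  M_A = w₀L²/30 = 17·4²/30 = 136/15 kN·m
  R_B = 7w₀L/20 = 7·17·4/20 = 119/5 kN
  M_B = -w₀L²/20 = -17·4²/20 = -68/5 kN·m
Superposition: R_A = 641/30 kN, M_A = 189/10 kN·m, R_B = 919/30 kN, M_B = -623/30 kN·m

R_A = 641/30 kN, M_A = 189/10 kN·m, R_B = 919/30 kN, M_B = -623/30 kN·m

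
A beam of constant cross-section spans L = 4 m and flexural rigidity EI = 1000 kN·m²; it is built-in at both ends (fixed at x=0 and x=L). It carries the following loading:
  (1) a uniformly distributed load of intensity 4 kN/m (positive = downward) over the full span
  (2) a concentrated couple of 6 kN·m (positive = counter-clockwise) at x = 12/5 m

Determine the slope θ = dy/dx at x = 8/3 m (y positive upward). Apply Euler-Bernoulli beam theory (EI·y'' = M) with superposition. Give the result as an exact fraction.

θ(8/3) = 643/253125 rad

Load 1 — uniform load w=4 kN/m over full span:
  θ_1 = -wx(L-x)(L-2x)/(12EI) = -4·(8/3)·(4-(8/3))·(4-2·(8/3))/(12·1000) = 16/10125 rad
Load 2 — applied couple M₀=6 kN·m at a=12/5 m (b=L-a=8/5):
  θ_2 = (R_Ax²/2 - M_Ax - M₀(x-a))/EI  [x>a] with R_A=54/25, M_A=48/25 = ((54/25)·(8/3)²/2 - (48/25)·(8/3) - 6·((8/3)-(12/5)))/1000 = 3/3125 rad
Superposition: θ = Σ θ_i = 643/253125 rad ≈ 0.002540 rad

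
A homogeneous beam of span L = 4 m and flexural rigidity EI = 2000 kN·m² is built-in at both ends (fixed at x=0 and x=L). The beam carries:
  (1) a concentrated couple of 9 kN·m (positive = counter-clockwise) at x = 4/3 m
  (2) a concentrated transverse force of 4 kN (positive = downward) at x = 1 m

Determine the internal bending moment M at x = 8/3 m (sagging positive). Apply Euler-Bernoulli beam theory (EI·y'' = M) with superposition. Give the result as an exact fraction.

M(8/3) = -11/12 kN·m

Load 1 — applied couple M₀=9 kN·m at a=4/3 m (b=L-a=8/3):
  M_1 = R_Ax - M_A - M₀  [x>a] with R_A=3, M_A=0 = 3·(8/3) - 0 - 9 = -1 kN·m
Load 2 — point force P=4 kN at a=1 m (b=L-a=3):
  M_2 = Pa²(a+3b)(L-x)/L³ - Pa²b/L²  [x>a] = 4·1²·(1+3·3)·(4-(8/3))/4³ - 4·1²·3/4² = 1/12 kN·m
Superposition: M = Σ M_i = -11/12 kN·m ≈ -0.916667 kN·m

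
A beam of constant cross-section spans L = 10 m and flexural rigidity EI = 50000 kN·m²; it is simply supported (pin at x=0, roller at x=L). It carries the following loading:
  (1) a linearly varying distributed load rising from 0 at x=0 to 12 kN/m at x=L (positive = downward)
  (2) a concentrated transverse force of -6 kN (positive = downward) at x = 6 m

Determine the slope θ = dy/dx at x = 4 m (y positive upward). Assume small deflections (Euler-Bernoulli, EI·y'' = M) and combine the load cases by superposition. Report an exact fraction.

Load 1 — triangular load w₀=12 kN/m (0→w₀ over full span):
  θ_1 = -w₀(7L⁴-30L²x²+15x⁴)/(360LEI) = -12·(7·10⁴-30·10²·4²+15·4⁴)/(360·10·50000) = -323/187500 rad
Load 2 — point force P=-6 kN at a=6 m (b=L-a=4):
  θ_2 = -Pb(L²-b²-3x²)/(6LEI)  [x≤a] = -(-6)·4·(10²-4²-3·4²)/(6·10·50000) = 9/31250 rad
Superposition: θ = Σ θ_i = -269/187500 rad ≈ -0.001435 rad

θ(4) = -269/187500 rad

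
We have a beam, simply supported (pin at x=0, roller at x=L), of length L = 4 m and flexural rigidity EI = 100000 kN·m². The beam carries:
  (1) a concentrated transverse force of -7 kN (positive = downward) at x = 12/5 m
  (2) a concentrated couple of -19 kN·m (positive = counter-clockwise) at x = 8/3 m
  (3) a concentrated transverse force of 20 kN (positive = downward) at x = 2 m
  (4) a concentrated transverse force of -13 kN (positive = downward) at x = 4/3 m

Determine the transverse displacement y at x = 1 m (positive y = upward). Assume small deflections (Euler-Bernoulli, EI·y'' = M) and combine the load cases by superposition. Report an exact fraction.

y(1) = 528107/8100000000 m

Load 1 — point force P=-7 kN at a=12/5 m (b=L-a=8/5):
  y_1 = -Pbx(L²-b²-x²)/(6LEI)  [x≤a] = -(-7)·(8/5)·1·(4²-(8/5)²-1²)/(6·4·100000) = 2177/37500000 m
Load 2 — applied couple M₀=-19 kN·m at a=8/3 m (b=L-a=4/3):
  y_2 = (M₀x³/(6L)+C₁x)/EI  [x≤a] with C₁=M₀(3b²-L²)/(6L)=76/9 = ((-19)·1³/(6·4)+(76/9)·1)/100000 = 551/7200000 m
Load 3 — point force P=20 kN at a=2 m (b=L-a=2):
  y_3 = -Pbx(L²-b²-x²)/(6LEI)  [x≤a] = -20·2·1·(4²-2²-1²)/(6·4·100000) = -11/60000 m
Load 4 — point force P=-13 kN at a=4/3 m (b=L-a=8/3):
  y_4 = -Pbx(L²-b²-x²)/(6LEI)  [x≤a] = -(-13)·(8/3)·1·(4²-(8/3)²-1²)/(6·4·100000) = 923/8100000 m
Superposition: y = Σ y_i = 528107/8100000000 m ≈ 0.000065 m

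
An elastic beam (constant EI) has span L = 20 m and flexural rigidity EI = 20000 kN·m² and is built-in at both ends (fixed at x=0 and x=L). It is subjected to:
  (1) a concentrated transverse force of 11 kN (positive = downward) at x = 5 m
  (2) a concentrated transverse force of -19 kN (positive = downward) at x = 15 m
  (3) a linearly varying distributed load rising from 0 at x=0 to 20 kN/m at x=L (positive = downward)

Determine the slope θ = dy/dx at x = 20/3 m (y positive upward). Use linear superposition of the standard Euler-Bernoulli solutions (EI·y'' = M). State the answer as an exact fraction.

θ(20/3) = -9511/388800 rad

Load 1 — point force P=11 kN at a=5 m (b=L-a=15):
  θ_1 = Pa²(L-x)(2bL-(3b+a)(L-x))/(2L³EI)  [x>a] = 11·5²·(20-(20/3))·(2·15·20-(3·15+5)·(20-(20/3)))/(2·20³·20000) = -11/14400 rad
Load 2 — point force P=-19 kN at a=15 m (b=L-a=5):
  θ_2 = -Pb²x(2aL-(3a+b)x)/(2L³EI)  [x≤a] = -(-19)·5²·(20/3)·(2·15·20-(3·15+5)·(20/3))/(2·20³·20000) = 19/7200 rad
Load 3 — triangular load w₀=20 kN/m (0→w₀ over full span):
  θ_3 = -w₀(2x(L-x)(L-2x)(x+2L)+x²(L-x)²)/(120LEI) = -20·(2·(20/3)·(20-(20/3))·(20-2·(20/3))·((20/3)+2·20)+(20/3)²·(20-(20/3))²)/(120·20·20000) = -32/1215 rad
Superposition: θ = Σ θ_i = -9511/388800 rad ≈ -0.024462 rad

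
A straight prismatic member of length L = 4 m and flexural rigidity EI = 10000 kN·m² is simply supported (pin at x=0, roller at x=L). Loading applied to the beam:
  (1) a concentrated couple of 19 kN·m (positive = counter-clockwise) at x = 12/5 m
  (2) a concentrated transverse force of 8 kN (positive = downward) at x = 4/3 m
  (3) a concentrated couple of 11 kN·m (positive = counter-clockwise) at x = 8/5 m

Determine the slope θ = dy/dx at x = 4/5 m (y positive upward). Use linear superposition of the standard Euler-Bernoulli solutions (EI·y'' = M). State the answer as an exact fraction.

Load 1 — applied couple M₀=19 kN·m at a=12/5 m (b=L-a=8/5):
  θ_1 = (M₀x²/(2L)+C₁)/EI  [x≤a] with C₁=M₀(3b²-L²)/(6L)=-494/75 = (19·(4/5)²/(2·4)+(-494/75))/10000 = -19/37500 rad
Load 2 — point force P=8 kN at a=4/3 m (b=L-a=8/3):
  θ_2 = -Pb(L²-b²-3x²)/(6LEI)  [x≤a] = -8·(8/3)·(4²-(8/3)²-3·(4/5)²)/(6·4·10000) = -784/1265625 rad
Load 3 — applied couple M₀=11 kN·m at a=8/5 m (b=L-a=12/5):
  θ_3 = (M₀x²/(2L)+C₁)/EI  [x≤a] with C₁=M₀(3b²-L²)/(6L)=44/75 = (11·(4/5)²/(2·4)+(44/75))/10000 = 11/75000 rad
Superposition: θ = Σ θ_i = -9917/10125000 rad ≈ -0.000979 rad

θ(4/5) = -9917/10125000 rad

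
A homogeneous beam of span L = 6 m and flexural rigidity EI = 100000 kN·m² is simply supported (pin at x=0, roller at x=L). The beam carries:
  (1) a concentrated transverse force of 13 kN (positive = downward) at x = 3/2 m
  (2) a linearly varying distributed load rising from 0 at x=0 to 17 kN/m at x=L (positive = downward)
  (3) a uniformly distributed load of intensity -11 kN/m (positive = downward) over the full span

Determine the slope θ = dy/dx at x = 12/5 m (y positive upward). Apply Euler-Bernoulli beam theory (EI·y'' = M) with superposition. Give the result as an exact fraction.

Load 1 — point force P=13 kN at a=3/2 m (b=L-a=9/2):
  θ_1 = -Pa(2L²-6Lx+3x²+a²)/(6LEI)  [x>a] = -13·(3/2)·(2·6²-6·6·(12/5)+3·(12/5)²+(3/2)²)/(6·6·100000) = -2223/80000000 rad
Load 2 — triangular load w₀=17 kN/m (0→w₀ over full span):
  θ_2 = -w₀(7L⁴-30L²x²+15x⁴)/(360LEI) = -17·(7·6⁴-30·6²·(12/5)²+15·(12/5)⁴)/(360·6·100000) = -16473/62500000 rad
Load 3 — uniform load w=-11 kN/m over full span:
  θ_3 = -w(L³-6Lx²+4x³)/(24EI) = -(-11)·(6³-6·6·(12/5)²+4·(12/5)³)/(24·100000) = 3663/12500000 rad
Superposition: θ = Σ θ_i = 3369/2000000000 rad ≈ 0.000002 rad

θ(12/5) = 3369/2000000000 rad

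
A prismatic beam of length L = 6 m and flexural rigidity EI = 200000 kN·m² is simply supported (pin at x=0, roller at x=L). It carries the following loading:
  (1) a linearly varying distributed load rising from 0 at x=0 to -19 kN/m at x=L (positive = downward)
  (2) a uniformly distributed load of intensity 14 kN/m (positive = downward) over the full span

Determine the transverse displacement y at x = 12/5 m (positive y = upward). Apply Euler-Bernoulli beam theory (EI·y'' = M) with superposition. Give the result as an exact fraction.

Load 1 — triangular load w₀=-19 kN/m (0→w₀ over full span):
  y_1 = -w₀x(7L⁴-10L²x²+3x⁴)/(360LEI) = -(-19)·(12/5)·(7·6⁴-10·6²·(12/5)²+3·(12/5)⁴)/(360·6·200000) = 585333/781250000 m
Load 2 — uniform load w=14 kN/m over full span:
  y_2 = -wx(L³-2Lx²+x³)/(24EI) = -14·(12/5)·(6³-2·6·(12/5)²+(12/5)³)/(24·200000) = -17577/15625000 m
Superposition: y = Σ y_i = -293517/781250000 m ≈ -0.000376 m

y(12/5) = -293517/781250000 m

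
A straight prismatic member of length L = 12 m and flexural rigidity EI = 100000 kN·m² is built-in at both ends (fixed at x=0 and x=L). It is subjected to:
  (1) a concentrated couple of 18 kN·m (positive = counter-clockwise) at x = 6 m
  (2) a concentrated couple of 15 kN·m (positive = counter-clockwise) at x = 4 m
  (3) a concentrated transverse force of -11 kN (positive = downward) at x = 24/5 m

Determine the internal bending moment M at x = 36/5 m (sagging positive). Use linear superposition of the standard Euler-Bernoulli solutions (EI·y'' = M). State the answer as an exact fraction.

M(36/5) = -19017/1250 kN·m

Load 1 — applied couple M₀=18 kN·m at a=6 m (b=L-a=6):
  M_1 = R_Ax - M_A - M₀  [x>a] with R_A=9/4, M_A=9/2 = (9/4)·(36/5) - (9/2) - 18 = -63/10 kN·m
Load 2 — applied couple M₀=15 kN·m at a=4 m (b=L-a=8):
  M_2 = R_Ax - M_A - M₀  [x>a] with R_A=5/3, M_A=0 = (5/3)·(36/5) - 0 - 15 = -3 kN·m
Load 3 — point force P=-11 kN at a=24/5 m (b=L-a=36/5):
  M_3 = Pa²(a+3b)(L-x)/L³ - Pa²b/L²  [x>a] = (-11)·(24/5)²·((24/5)+3·(36/5))·(12-(36/5))/12³ - (-11)·(24/5)²·(36/5)/12² = -3696/625 kN·m
Superposition: M = Σ M_i = -19017/1250 kN·m ≈ -15.213600 kN·m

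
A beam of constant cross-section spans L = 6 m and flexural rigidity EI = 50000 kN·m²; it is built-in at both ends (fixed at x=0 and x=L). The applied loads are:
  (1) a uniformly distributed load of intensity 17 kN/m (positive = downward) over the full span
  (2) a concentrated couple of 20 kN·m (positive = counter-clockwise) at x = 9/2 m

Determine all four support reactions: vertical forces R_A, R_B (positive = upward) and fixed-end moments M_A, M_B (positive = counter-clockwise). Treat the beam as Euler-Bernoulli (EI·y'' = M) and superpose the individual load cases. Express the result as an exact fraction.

R_A = 219/4 kN, M_A = 229/4 kN·m, R_B = 189/4 kN, M_B = -219/4 kN·m

Load 1 — uniform load w=17 kN/m over full span:
  R_A = wL/2 = 17·6/2 = 51 kN
  M_A = wL²/12 = 17·6²/12 = 51 kN·m
  R_B = wL/2 = 17·6/2 = 51 kN
  M_B = -wL²/12 = -17·6²/12 = -51 kN·m
Load 2 — applied couple M₀=20 kN·m at a=9/2 m (b=L-a=3/2):
  R_A = 6M₀ab/L³ = 6·20·(9/2)·(3/2)/6³ = 15/4 kN
  M_A = M₀b(2a-b)/L² = 20·(3/2)·(2·(9/2)-(3/2))/6² = 25/4 kN·m
  R_B = -6M₀ab/L³ = -6·20·(9/2)·(3/2)/6³ = -15/4 kN
  M_B = M₀a(2b-a)/L² = 20·(9/2)·(2·(3/2)-(9/2))/6² = -15/4 kN·m
Superposition: R_A = 219/4 kN, M_A = 229/4 kN·m, R_B = 189/4 kN, M_B = -219/4 kN·m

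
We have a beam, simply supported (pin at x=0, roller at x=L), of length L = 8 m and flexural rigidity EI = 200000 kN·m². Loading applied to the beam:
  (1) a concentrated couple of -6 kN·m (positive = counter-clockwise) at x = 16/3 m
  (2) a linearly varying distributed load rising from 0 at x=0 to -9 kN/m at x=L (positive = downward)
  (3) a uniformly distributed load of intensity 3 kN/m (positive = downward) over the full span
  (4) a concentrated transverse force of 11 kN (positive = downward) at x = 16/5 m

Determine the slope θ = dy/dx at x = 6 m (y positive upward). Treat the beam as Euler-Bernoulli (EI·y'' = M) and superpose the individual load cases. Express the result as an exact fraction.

θ(6) = 7211/300000000 rad

Load 1 — applied couple M₀=-6 kN·m at a=16/3 m (b=L-a=8/3):
  θ_1 = (M₀x²/(2L)-M₀(x-a)+C₁)/EI  [x>a] with C₁=M₀(3b²-L²)/(6L)=16/3 = ((-6)·6²/(2·8)-(-6)·(6-(16/3))+(16/3))/200000 = -1/48000 rad
Load 2 — triangular load w₀=-9 kN/m (0→w₀ over full span):
  θ_2 = -w₀(7L⁴-30L²x²+15x⁴)/(360LEI) = -(-9)·(7·8⁴-30·8²·6²+15·6⁴)/(360·8·200000) = -1313/4000000 rad
Load 3 — uniform load w=3 kN/m over full span:
  θ_3 = -w(L³-6Lx²+4x³)/(24EI) = -3·(8³-6·8·6²+4·6³)/(24·200000) = 11/50000 rad
Load 4 — point force P=11 kN at a=16/5 m (b=L-a=24/5):
  θ_4 = -Pa(2L²-6Lx+3x²+a²)/(6LEI)  [x>a] = -11·(16/5)·(2·8²-6·8·6+3·6²+(16/5)²)/(6·8·200000) = 957/6250000 rad
Superposition: θ = Σ θ_i = 7211/300000000 rad ≈ 0.000024 rad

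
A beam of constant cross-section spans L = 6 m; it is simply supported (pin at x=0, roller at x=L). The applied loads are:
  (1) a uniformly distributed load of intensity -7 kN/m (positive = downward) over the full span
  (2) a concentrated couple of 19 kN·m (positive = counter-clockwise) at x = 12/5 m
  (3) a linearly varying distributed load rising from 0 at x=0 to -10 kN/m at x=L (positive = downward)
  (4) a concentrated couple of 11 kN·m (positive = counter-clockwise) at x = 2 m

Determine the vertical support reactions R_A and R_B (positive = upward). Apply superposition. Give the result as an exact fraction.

R_A = -26 kN, R_B = -46 kN

Load 1 — uniform load w=-7 kN/m over full span:
  R_A = wL/2 = (-7)·6/2 = -21 kN
  R_B = wL/2 = (-7)·6/2 = -21 kN
Load 2 — applied couple M₀=19 kN·m at a=12/5 m (b=L-a=18/5):
  R_A = M₀/L = 19/6 kN
  R_B = -M₀/L = -19/6 kN
Load 3 — triangular load w₀=-10 kN/m (0→w₀ over full span):
  R_A = w₀L/6 = (-10)·6/6 = -10 kN
  R_B = w₀L/3 = (-10)·6/3 = -20 kN
Load 4 — applied couple M₀=11 kN·m at a=2 m (b=L-a=4):
  R_A = M₀/L = 11/6 kN
  R_B = -M₀/L = -11/6 kN
Superposition: R_A = -26 kN, R_B = -46 kN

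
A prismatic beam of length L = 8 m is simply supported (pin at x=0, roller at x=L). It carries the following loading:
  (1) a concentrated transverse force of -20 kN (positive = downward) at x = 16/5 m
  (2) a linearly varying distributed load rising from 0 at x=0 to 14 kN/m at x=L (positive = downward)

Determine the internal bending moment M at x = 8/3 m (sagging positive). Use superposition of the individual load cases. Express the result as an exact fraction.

M(8/3) = 992/81 kN·m

Load 1 — point force P=-20 kN at a=16/5 m (b=L-a=24/5):
  M_1 = Pbx/L  [x≤a] = (-20)·(24/5)·(8/3)/8 = -32 kN·m
Load 2 — triangular load w₀=14 kN/m (0→w₀ over full span):
  M_2 = w₀Lx/6 - w₀x³/(6L) = 14·8·(8/3)/6 - 14·(8/3)³/(6·8) = 3584/81 kN·m
Superposition: M = Σ M_i = 992/81 kN·m ≈ 12.246914 kN·m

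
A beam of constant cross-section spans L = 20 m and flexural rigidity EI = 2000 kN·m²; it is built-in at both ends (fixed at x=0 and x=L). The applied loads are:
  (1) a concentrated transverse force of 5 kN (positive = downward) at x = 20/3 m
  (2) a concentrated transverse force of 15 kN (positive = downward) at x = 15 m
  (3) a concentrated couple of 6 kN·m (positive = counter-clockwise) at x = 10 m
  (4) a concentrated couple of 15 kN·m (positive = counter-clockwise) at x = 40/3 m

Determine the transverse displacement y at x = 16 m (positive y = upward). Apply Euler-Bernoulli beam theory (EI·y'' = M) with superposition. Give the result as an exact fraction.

Load 1 — point force P=5 kN at a=20/3 m (b=L-a=40/3):
  y_1 = -Pa²(L-x)²(3bL-(3b+a)(L-x))/(6L³EI)  [x>a] = -5·(20/3)²·(20-16)²·(3·(40/3)·20-(3·(40/3)+(20/3))·(20-16))/(6·20³·2000) = -46/2025 m
Load 2 — point force P=15 kN at a=15 m (b=L-a=5):
  y_2 = -Pa²(L-x)²(3bL-(3b+a)(L-x))/(6L³EI)  [x>a] = -15·15²·(20-16)²·(3·5·20-(3·5+15)·(20-16))/(6·20³·2000) = -81/800 m
Load 3 — applied couple M₀=6 kN·m at a=10 m (b=L-a=10):
  y_3 = (R_Ax³/6 - M_Ax²/2 - M₀(x-a)²/2)/EI  [x>a] with R_A=9/20, M_A=3/2 = ((9/20)·16³/6 - (3/2)·16²/2 - 6·(16-10)²/2)/2000 = 9/2500 m
Load 4 — applied couple M₀=15 kN·m at a=40/3 m (b=L-a=20/3):
  y_4 = (R_Ax³/6 - M_Ax²/2 - M₀(x-a)²/2)/EI  [x>a] with R_A=1, M_A=5 = (1·16³/6 - 5·16²/2 - 15·(16-(40/3))²/2)/2000 = -2/375 m
Superposition: y = Σ y_i = -203633/1620000 m ≈ -0.125699 m

y(16) = -203633/1620000 m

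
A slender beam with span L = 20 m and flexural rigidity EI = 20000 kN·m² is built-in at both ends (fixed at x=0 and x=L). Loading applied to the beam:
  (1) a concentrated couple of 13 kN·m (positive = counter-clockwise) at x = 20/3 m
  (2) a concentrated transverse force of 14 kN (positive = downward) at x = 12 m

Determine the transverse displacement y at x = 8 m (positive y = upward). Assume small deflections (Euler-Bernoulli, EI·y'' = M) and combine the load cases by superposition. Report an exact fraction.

y(8) = -17683/937500 m

Load 1 — applied couple M₀=13 kN·m at a=20/3 m (b=L-a=40/3):
  y_1 = (R_Ax³/6 - M_Ax²/2 - M₀(x-a)²/2)/EI  [x>a] with R_A=13/15, M_A=0 = ((13/15)·8³/6 - 0·8²/2 - 13·(8-(20/3))²/2)/20000 = 39/12500 m
Load 2 — point force P=14 kN at a=12 m (b=L-a=8):
  y_2 = -Pb²x²(3aL-(3a+b)x)/(6L³EI)  [x≤a] = -14·8²·8²·(3·12·20-(3·12+8)·8)/(6·20³·20000) = -5152/234375 m
Superposition: y = Σ y_i = -17683/937500 m ≈ -0.018862 m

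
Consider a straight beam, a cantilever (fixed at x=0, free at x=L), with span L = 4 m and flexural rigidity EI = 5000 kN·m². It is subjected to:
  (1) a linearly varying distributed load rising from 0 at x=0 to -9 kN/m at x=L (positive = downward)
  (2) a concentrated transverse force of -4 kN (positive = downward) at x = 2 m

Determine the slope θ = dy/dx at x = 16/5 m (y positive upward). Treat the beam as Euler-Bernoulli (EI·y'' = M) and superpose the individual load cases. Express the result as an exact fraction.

Load 1 — triangular load w₀=-9 kN/m (0→w₀ over full span):
  θ_1 = (w₀Lx²/4-w₀L²x/3-w₀x⁴/(24L))/EI = ((-9)·4·(16/5)²/4-(-9)·4²·(16/5)/3-(-9)·(16/5)⁴/(24·4))/5000 = 5568/390625 rad
Load 2 — point force P=-4 kN at a=2 m (b=L-a=2):
  θ_2 = -Pa²/(2EI)  [x>a] = -(-4)·2²/(2·5000) = 1/625 rad
Superposition: θ = Σ θ_i = 6193/390625 rad ≈ 0.015854 rad

θ(16/5) = 6193/390625 rad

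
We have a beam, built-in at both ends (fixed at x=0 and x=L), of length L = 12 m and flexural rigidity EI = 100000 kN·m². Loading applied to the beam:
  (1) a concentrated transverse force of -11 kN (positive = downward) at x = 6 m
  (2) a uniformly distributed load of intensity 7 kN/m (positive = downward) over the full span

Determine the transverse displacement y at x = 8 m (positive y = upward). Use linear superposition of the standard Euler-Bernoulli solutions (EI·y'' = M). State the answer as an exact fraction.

Load 1 — point force P=-11 kN at a=6 m (b=L-a=6):
  y_1 = -Pa²(L-x)²(3bL-(3b+a)(L-x))/(6L³EI)  [x>a] = -(-11)·6²·(12-8)²·(3·6·12-(3·6+6)·(12-8))/(6·12³·100000) = 11/15000 m
Load 2 — uniform load w=7 kN/m over full span:
  y_2 = -wx²(L-x)²/(24EI) = -7·8²·(12-8)²/(24·100000) = -28/9375 m
Superposition: y = Σ y_i = -169/75000 m ≈ -0.002253 m

y(8) = -169/75000 m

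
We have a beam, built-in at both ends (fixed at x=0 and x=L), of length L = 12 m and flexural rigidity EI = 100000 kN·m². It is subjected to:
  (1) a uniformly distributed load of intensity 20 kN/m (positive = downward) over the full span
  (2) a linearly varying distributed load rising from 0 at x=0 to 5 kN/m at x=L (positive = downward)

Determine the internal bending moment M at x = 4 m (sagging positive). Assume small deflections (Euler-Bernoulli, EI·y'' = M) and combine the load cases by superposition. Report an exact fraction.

Load 1 — uniform load w=20 kN/m over full span:
  M_1 = wLx/2 - wL²/12 - wx²/2 = 20·12·4/2 - 20·12²/12 - 20·4²/2 = 80 kN·m
Load 2 — triangular load w₀=5 kN/m (0→w₀ over full span):
  M_2 = 3w₀Lx/20 - w₀L²/30 - w₀x³/(6L) = 3·5·12·4/20 - 5·12²/30 - 5·4³/(6·12) = 68/9 kN·m
Superposition: M = Σ M_i = 788/9 kN·m ≈ 87.555556 kN·m

M(4) = 788/9 kN·m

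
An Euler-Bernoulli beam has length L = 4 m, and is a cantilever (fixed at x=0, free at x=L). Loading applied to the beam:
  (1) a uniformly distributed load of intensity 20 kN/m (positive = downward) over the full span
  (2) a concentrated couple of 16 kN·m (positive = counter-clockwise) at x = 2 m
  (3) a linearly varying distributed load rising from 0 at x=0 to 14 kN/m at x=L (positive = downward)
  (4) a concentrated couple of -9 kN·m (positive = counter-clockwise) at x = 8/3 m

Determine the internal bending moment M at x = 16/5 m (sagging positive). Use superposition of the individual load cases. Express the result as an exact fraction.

M(16/5) = -3968/375 kN·m

Load 1 — uniform load w=20 kN/m over full span:
  M_1 = -w(L-x)²/2 = -20·(4-(16/5))²/2 = -32/5 kN·m
Load 2 — applied couple M₀=16 kN·m at a=2 m (b=L-a=2):
  M_2 = 0  [x>a] = 0 kN·m
Load 3 — triangular load w₀=14 kN/m (0→w₀ over full span):
  M_3 = w₀Lx/2 - w₀L²/3 - w₀x³/(6L) = 14·4·(16/5)/2 - 14·4²/3 - 14·(16/5)³/(6·4) = -1568/375 kN·m
Load 4 — applied couple M₀=-9 kN·m at a=8/3 m (b=L-a=4/3):
  M_4 = 0  [x>a] = 0 kN·m
Superposition: M = Σ M_i = -3968/375 kN·m ≈ -10.581333 kN·m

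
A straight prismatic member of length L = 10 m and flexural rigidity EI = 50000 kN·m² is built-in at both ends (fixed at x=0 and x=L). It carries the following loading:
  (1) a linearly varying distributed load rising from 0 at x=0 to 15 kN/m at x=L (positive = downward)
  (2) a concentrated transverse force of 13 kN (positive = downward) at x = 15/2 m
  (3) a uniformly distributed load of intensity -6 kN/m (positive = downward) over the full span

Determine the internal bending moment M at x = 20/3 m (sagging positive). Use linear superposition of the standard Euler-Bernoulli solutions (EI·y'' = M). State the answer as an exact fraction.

Load 1 — triangular load w₀=15 kN/m (0→w₀ over full span):
  M_1 = 3w₀Lx/20 - w₀L²/30 - w₀x³/(6L) = 3·15·10·(20/3)/20 - 15·10²/30 - 15·(20/3)³/(6·10) = 700/27 kN·m
Load 2 — point force P=13 kN at a=15/2 m (b=L-a=5/2):
  M_2 = Pb²(3a+b)x/L³ - Pab²/L²  [x≤a] = 13·(5/2)²·(3·(15/2)+(5/2))·(20/3)/10³ - 13·(15/2)·(5/2)²/10² = 715/96 kN·m
Load 3 — uniform load w=-6 kN/m over full span:
  M_3 = wLx/2 - wL²/12 - wx²/2 = (-6)·10·(20/3)/2 - (-6)·10²/12 - (-6)·(20/3)²/2 = -50/3 kN·m
Superposition: M = Σ M_i = 14435/864 kN·m ≈ 16.707176 kN·m

M(20/3) = 14435/864 kN·m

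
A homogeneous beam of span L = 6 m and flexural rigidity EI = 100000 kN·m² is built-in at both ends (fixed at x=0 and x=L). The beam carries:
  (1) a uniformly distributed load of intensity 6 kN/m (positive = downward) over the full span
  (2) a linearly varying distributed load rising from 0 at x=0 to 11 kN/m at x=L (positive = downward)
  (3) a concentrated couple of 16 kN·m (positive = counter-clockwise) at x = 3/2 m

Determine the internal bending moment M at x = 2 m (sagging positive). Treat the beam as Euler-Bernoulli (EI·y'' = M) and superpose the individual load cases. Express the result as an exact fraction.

M(2) = 142/45 kN·m

Load 1 — uniform load w=6 kN/m over full span:
  M_1 = wLx/2 - wL²/12 - wx²/2 = 6·6·2/2 - 6·6²/12 - 6·2²/2 = 6 kN·m
Load 2 — triangular load w₀=11 kN/m (0→w₀ over full span):
  M_2 = 3w₀Lx/20 - w₀L²/30 - w₀x³/(6L) = 3·11·6·2/20 - 11·6²/30 - 11·2³/(6·6) = 187/45 kN·m
Load 3 — applied couple M₀=16 kN·m at a=3/2 m (b=L-a=9/2):
  M_3 = R_Ax - M_A - M₀  [x>a] with R_A=3, M_A=-3 = 3·2 - (-3) - 16 = -7 kN·m
Superposition: M = Σ M_i = 142/45 kN·m ≈ 3.155556 kN·m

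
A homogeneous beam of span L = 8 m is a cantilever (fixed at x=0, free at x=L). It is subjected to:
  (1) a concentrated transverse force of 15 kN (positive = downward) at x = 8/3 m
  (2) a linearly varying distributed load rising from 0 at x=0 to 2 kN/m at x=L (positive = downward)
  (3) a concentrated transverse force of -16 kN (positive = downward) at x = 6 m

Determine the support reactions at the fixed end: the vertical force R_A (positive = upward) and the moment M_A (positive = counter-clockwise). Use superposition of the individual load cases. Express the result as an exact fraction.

Load 1 — point force P=15 kN at a=8/3 m (b=L-a=16/3):
  R_A = P = 15 kN
  M_A = Pa = 15·(8/3) = 40 kN·m
Load 2 — triangular load w₀=2 kN/m (0→w₀ over full span):
  R_A = w₀L/2 = 2·8/2 = 8 kN
  M_A = w₀L²/3 = 2·8²/3 = 128/3 kN·m
Load 3 — point force P=-16 kN at a=6 m (b=L-a=2):
  R_A = P = (-16) = -16 kN
  M_A = Pa = (-16)·6 = -96 kN·m
Superposition: R_A = 7 kN, M_A = -40/3 kN·m

R_A = 7 kN, M_A = -40/3 kN·m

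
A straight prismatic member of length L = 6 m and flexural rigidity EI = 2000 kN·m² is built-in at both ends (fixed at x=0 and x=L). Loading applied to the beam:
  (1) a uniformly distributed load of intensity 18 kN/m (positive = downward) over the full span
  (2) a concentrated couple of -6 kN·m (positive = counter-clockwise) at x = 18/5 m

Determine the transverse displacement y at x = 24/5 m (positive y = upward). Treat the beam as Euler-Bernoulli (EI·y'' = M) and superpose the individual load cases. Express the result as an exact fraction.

Load 1 — uniform load w=18 kN/m over full span:
  y_1 = -wx²(L-x)²/(24EI) = -18·(24/5)²·(6-(24/5))²/(24·2000) = -972/78125 m
Load 2 — applied couple M₀=-6 kN·m at a=18/5 m (b=L-a=12/5):
  y_2 = (R_Ax³/6 - M_Ax²/2 - M₀(x-a)²/2)/EI  [x>a] with R_A=-36/25, M_A=-48/25 = ((-36/25)·(24/5)³/6 - (-48/25)·(24/5)²/2 - (-6)·((24/5)-(18/5))²/2)/2000 = -81/1562500 m
Superposition: y = Σ y_i = -19521/1562500 m ≈ -0.012493 m

y(24/5) = -19521/1562500 m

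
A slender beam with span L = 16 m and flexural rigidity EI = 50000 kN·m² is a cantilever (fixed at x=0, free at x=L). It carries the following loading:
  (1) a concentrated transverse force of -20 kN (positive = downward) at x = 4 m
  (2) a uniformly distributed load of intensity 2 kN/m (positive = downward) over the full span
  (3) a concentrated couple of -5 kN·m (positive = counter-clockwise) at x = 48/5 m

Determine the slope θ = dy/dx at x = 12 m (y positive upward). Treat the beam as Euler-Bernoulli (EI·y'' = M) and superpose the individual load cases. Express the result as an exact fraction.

θ(12) = -77/3125 rad

Load 1 — point force P=-20 kN at a=4 m (b=L-a=12):
  θ_1 = -Pa²/(2EI)  [x>a] = -(-20)·4²/(2·50000) = 2/625 rad
Load 2 — uniform load w=2 kN/m over full span:
  θ_2 = -wx(x²-3Lx+3L²)/(6EI) = -2·12·(12²-3·16·12+3·16²)/(6·50000) = -84/3125 rad
Load 3 — applied couple M₀=-5 kN·m at a=48/5 m (b=L-a=32/5):
  θ_3 = M₀a/EI  [x>a] = (-5)·(48/5)/50000 = -3/3125 rad
Superposition: θ = Σ θ_i = -77/3125 rad ≈ -0.024640 rad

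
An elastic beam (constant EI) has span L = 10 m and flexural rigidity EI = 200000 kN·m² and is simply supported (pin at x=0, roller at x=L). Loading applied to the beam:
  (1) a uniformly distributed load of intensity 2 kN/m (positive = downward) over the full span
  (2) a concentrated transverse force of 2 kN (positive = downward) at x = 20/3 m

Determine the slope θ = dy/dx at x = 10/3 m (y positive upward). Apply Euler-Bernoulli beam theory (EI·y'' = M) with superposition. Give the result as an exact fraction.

θ(10/3) = -1/4320 rad

Load 1 — uniform load w=2 kN/m over full span:
  θ_1 = -w(L³-6Lx²+4x³)/(24EI) = -2·(10³-6·10·(10/3)²+4·(10/3)³)/(24·200000) = -13/64800 rad
Load 2 — point force P=2 kN at a=20/3 m (b=L-a=10/3):
  θ_2 = -Pb(L²-b²-3x²)/(6LEI)  [x≤a] = -2·(10/3)·(10²-(10/3)²-3·(10/3)²)/(6·10·200000) = -1/32400 rad
Superposition: θ = Σ θ_i = -1/4320 rad ≈ -0.000231 rad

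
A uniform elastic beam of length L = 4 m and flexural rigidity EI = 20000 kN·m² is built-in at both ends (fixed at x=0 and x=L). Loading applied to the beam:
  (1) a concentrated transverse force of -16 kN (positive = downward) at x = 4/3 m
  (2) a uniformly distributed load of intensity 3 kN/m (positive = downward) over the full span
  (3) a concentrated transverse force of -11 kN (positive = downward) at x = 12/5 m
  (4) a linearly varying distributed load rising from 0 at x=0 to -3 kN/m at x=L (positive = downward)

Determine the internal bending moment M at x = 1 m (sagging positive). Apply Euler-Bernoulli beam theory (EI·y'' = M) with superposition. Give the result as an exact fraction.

Load 1 — point force P=-16 kN at a=4/3 m (b=L-a=8/3):
  M_1 = Pb²(3a+b)x/L³ - Pab²/L²  [x≤a] = (-16)·(8/3)²·(3·(4/3)+(8/3))·1/4³ - (-16)·(4/3)·(8/3)²/4² = -64/27 kN·m
Load 2 — uniform load w=3 kN/m over full span:
  M_2 = wLx/2 - wL²/12 - wx²/2 = 3·4·1/2 - 3·4²/12 - 3·1²/2 = 1/2 kN·m
Load 3 — point force P=-11 kN at a=12/5 m (b=L-a=8/5):
  M_3 = Pb²(3a+b)x/L³ - Pab²/L²  [x≤a] = (-11)·(8/5)²·(3·(12/5)+(8/5))·1/4³ - (-11)·(12/5)·(8/5)²/4² = 44/125 kN·m
Load 4 — triangular load w₀=-3 kN/m (0→w₀ over full span):
  M_4 = 3w₀Lx/20 - w₀L²/30 - w₀x³/(6L) = 3·(-3)·4·1/20 - (-3)·4²/30 - (-3)·1³/(6·4) = -3/40 kN·m
Superposition: M = Σ M_i = -43021/27000 kN·m ≈ -1.593370 kN·m

M(1) = -43021/27000 kN·m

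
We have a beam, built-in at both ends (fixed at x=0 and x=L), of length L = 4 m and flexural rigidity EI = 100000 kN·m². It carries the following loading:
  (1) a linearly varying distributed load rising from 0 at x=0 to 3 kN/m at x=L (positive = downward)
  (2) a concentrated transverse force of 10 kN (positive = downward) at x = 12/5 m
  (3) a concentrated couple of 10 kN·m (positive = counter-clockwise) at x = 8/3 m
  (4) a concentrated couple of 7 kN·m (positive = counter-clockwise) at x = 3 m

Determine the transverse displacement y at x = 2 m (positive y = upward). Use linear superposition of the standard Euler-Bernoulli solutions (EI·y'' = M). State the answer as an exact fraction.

y(2) = -7163/90000000 m

Load 1 — triangular load w₀=3 kN/m (0→w₀ over full span):
  y_1 = -w₀x²(L-x)²(x+2L)/(120LEI) = -3·2²·(4-2)²·(2+2·4)/(120·4·100000) = -1/100000 m
Load 2 — point force P=10 kN at a=12/5 m (b=L-a=8/5):
  y_2 = -Pb²x²(3aL-(3a+b)x)/(6L³EI)  [x≤a] = -10·(8/5)²·2²·(3·(12/5)·4-(3·(12/5)+(8/5))·2)/(6·4³·100000) = -7/234375 m
Load 3 — applied couple M₀=10 kN·m at a=8/3 m (b=L-a=4/3):
  y_3 = (R_Ax³/6 - M_Ax²/2)/EI  [x≤a] with R_A=10/3, M_A=10/3 = ((10/3)·2³/6 - (10/3)·2²/2)/100000 = -1/45000 m
Load 4 — applied couple M₀=7 kN·m at a=3 m (b=L-a=1):
  y_4 = (R_Ax³/6 - M_Ax²/2)/EI  [x≤a] with R_A=63/32, M_A=35/16 = ((63/32)·2³/6 - (35/16)·2²/2)/100000 = -7/400000 m
Superposition: y = Σ y_i = -7163/90000000 m ≈ -0.000080 m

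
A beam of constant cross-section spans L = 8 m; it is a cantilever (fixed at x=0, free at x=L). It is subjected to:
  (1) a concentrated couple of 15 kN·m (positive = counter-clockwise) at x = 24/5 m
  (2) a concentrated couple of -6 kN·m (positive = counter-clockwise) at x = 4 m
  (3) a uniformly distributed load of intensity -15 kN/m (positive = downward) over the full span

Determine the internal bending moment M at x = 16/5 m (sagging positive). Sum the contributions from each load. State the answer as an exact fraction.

Load 1 — applied couple M₀=15 kN·m at a=24/5 m (b=L-a=16/5):
  M_1 = M₀  [x≤a] = 15 = 15 kN·m
Load 2 — applied couple M₀=-6 kN·m at a=4 m (b=L-a=4):
  M_2 = M₀  [x≤a] = (-6) = -6 kN·m
Load 3 — uniform load w=-15 kN/m over full span:
  M_3 = -w(L-x)²/2 = -(-15)·(8-(16/5))²/2 = 864/5 kN·m
Superposition: M = Σ M_i = 909/5 kN·m ≈ 181.800000 kN·m

M(16/5) = 909/5 kN·m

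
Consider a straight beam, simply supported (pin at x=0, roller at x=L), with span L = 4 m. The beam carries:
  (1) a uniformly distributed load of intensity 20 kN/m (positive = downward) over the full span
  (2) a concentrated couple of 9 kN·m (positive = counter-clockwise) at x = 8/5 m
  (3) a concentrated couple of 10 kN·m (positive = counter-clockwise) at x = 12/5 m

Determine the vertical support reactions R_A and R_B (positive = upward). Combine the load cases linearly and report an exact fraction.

R_A = 179/4 kN, R_B = 141/4 kN

Load 1 — uniform load w=20 kN/m over full span:
  R_A = wL/2 = 20·4/2 = 40 kN
  R_B = wL/2 = 20·4/2 = 40 kN
Load 2 — applied couple M₀=9 kN·m at a=8/5 m (b=L-a=12/5):
  R_A = M₀/L = 9/4 kN
  R_B = -M₀/L = -9/4 kN
Load 3 — applied couple M₀=10 kN·m at a=12/5 m (b=L-a=8/5):
  R_A = M₀/L = 10/4 = 5/2 kN
  R_B = -M₀/L = -10/4 = -5/2 kN
Superposition: R_A = 179/4 kN, R_B = 141/4 kN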